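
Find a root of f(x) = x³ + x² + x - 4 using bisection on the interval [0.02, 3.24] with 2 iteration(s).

f(x) = x³ + x² + x - 4
Initial interval: [0.02, 3.24]

Iteration 1:
  c_1 = (0.020000 + 3.240000)/2 = 1.630000
  f(c_1) = f(1.630000) = 4.617647
  f(a) × f(c) < 0, new interval: [0.020000, 1.630000]
Iteration 2:
  c_2 = (0.020000 + 1.630000)/2 = 0.825000
  f(c_2) = f(0.825000) = -1.932859
  f(a) × f(c) ≥ 0, new interval: [0.825000, 1.630000]

After 2 iteration(s), the approximation is c_2 = 0.825000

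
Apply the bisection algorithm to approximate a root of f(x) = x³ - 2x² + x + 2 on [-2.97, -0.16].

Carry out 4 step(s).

f(x) = x³ - 2x² + x + 2
Initial interval: [-2.97, -0.16]

Iteration 1:
  c_1 = (-2.970000 + (-0.160000))/2 = -1.565000
  f(c_1) = f(-1.565000) = -8.296487
  f(a) × f(c) ≥ 0, new interval: [-1.565000, -0.160000]
Iteration 2:
  c_2 = (-1.565000 + (-0.160000))/2 = -0.862500
  f(c_2) = f(-0.862500) = -0.991932
  f(a) × f(c) ≥ 0, new interval: [-0.862500, -0.160000]
Iteration 3:
  c_3 = (-0.862500 + (-0.160000))/2 = -0.511250
  f(c_3) = f(-0.511250) = 0.832368
  f(a) × f(c) < 0, new interval: [-0.862500, -0.511250]
Iteration 4:
  c_4 = (-0.862500 + (-0.511250))/2 = -0.686875
  f(c_4) = f(-0.686875) = 0.045465
  f(a) × f(c) < 0, new interval: [-0.862500, -0.686875]

After 4 iteration(s), the approximation is c_4 = -0.686875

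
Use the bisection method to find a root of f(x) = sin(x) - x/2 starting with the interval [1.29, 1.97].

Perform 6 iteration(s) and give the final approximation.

f(x) = sin(x) - x/2
Initial interval: [1.29, 1.97]

Iteration 1:
  c_1 = (1.290000 + 1.970000)/2 = 1.630000
  f(c_1) = f(1.630000) = 0.183248
  f(a) × f(c) ≥ 0, new interval: [1.630000, 1.970000]
Iteration 2:
  c_2 = (1.630000 + 1.970000)/2 = 1.800000
  f(c_2) = f(1.800000) = 0.073848
  f(a) × f(c) ≥ 0, new interval: [1.800000, 1.970000]
Iteration 3:
  c_3 = (1.800000 + 1.970000)/2 = 1.885000
  f(c_3) = f(1.885000) = 0.008543
  f(a) × f(c) ≥ 0, new interval: [1.885000, 1.970000]
Iteration 4:
  c_4 = (1.885000 + 1.970000)/2 = 1.927500
  f(c_4) = f(1.927500) = -0.026697
  f(a) × f(c) < 0, new interval: [1.885000, 1.927500]
Iteration 5:
  c_5 = (1.885000 + 1.927500)/2 = 1.906250
  f(c_5) = f(1.906250) = -0.008864
  f(a) × f(c) < 0, new interval: [1.885000, 1.906250]
Iteration 6:
  c_6 = (1.885000 + 1.906250)/2 = 1.895625
  f(c_6) = f(1.895625) = -0.000107
  f(a) × f(c) < 0, new interval: [1.885000, 1.895625]

After 6 iteration(s), the approximation is c_6 = 1.895625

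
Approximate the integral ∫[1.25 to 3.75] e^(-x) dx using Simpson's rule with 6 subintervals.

f(x) = e^(-x)
a = 1.25, b = 3.75, n = 6
h = (b - a)/n = 0.416667

Simpson's rule: (h/3)[f(x₀) + 4f(x₁) + 2f(x₂) + ... + f(xₙ)]

x_0 = 1.2500, f(x_0) = 0.286505, coefficient = 1
x_1 = 1.6667, f(x_1) = 0.188876, coefficient = 4
x_2 = 2.0833, f(x_2) = 0.124514, coefficient = 2
x_3 = 2.5000, f(x_3) = 0.082085, coefficient = 4
x_4 = 2.9167, f(x_4) = 0.054114, coefficient = 2
x_5 = 3.3333, f(x_5) = 0.035674, coefficient = 4
x_6 = 3.7500, f(x_6) = 0.023518, coefficient = 1

I ≈ (0.416667/3) × 1.893817 = 0.263030
Exact value: 0.262987
Error: 0.000043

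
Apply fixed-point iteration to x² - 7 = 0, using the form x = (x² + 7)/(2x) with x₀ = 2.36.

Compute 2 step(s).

Equation: x² - 7 = 0
Fixed-point form: x = (x² + 7)/(2x)
x₀ = 2.36

x_1 = g(2.360000) = 2.663051
x_2 = g(2.663051) = 2.645808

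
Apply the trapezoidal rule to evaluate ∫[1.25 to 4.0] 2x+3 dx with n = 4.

f(x) = 2x+3
a = 1.25, b = 4.0, n = 4
h = (b - a)/n = 0.687500

Trapezoidal rule: (h/2)[f(x₀) + 2f(x₁) + 2f(x₂) + ... + f(xₙ)]

x_0 = 1.2500, f(x_0) = 5.500000, coefficient = 1
x_1 = 1.9375, f(x_1) = 6.875000, coefficient = 2
x_2 = 2.6250, f(x_2) = 8.250000, coefficient = 2
x_3 = 3.3125, f(x_3) = 9.625000, coefficient = 2
x_4 = 4.0000, f(x_4) = 11.000000, coefficient = 1

I ≈ (0.687500/2) × 66.000000 = 22.687500
Exact value: 22.687500
Error: 0.000000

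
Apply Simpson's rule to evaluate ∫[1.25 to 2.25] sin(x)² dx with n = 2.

f(x) = sin(x)²
a = 1.25, b = 2.25, n = 2
h = (b - a)/n = 0.500000

Simpson's rule: (h/3)[f(x₀) + 4f(x₁) + 2f(x₂) + ... + f(xₙ)]

x_0 = 1.2500, f(x_0) = 0.900572, coefficient = 1
x_1 = 1.7500, f(x_1) = 0.968228, coefficient = 4
x_2 = 2.2500, f(x_2) = 0.605398, coefficient = 1

I ≈ (0.500000/3) × 5.378883 = 0.896481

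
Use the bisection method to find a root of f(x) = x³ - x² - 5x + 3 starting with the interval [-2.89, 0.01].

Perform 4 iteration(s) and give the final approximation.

f(x) = x³ - x² - 5x + 3
Initial interval: [-2.89, 0.01]

Iteration 1:
  c_1 = (-2.890000 + 0.010000)/2 = -1.440000
  f(c_1) = f(-1.440000) = 5.140416
  f(a) × f(c) < 0, new interval: [-2.890000, -1.440000]
Iteration 2:
  c_2 = (-2.890000 + (-1.440000))/2 = -2.165000
  f(c_2) = f(-2.165000) = -1.010067
  f(a) × f(c) ≥ 0, new interval: [-2.165000, -1.440000]
Iteration 3:
  c_3 = (-2.165000 + (-1.440000))/2 = -1.802500
  f(c_3) = f(-1.802500) = 2.907160
  f(a) × f(c) < 0, new interval: [-2.165000, -1.802500]
Iteration 4:
  c_4 = (-2.165000 + (-1.802500))/2 = -1.983750
  f(c_4) = f(-1.983750) = 1.176906
  f(a) × f(c) < 0, new interval: [-2.165000, -1.983750]

After 4 iteration(s), the approximation is c_4 = -1.983750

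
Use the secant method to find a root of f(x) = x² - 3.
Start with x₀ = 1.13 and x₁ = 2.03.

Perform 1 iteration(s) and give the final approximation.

f(x) = x² - 3
x₀ = 1.13, x₁ = 2.03

Secant formula: x_{n+1} = x_n - f(x_n)(x_n - x_{n-1})/(f(x_n) - f(x_{n-1}))

Iteration 1:
  f(1.130000) = -1.723100
  f(2.030000) = 1.120900
  x_2 = 2.030000 - 1.120900×(2.030000 - 1.130000)/(1.120900 - (-1.723100))
       = 1.675285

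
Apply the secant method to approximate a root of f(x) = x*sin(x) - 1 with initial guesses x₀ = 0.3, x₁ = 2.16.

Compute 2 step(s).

f(x) = x*sin(x) - 1
x₀ = 0.3, x₁ = 2.16

Secant formula: x_{n+1} = x_n - f(x_n)(x_n - x_{n-1})/(f(x_n) - f(x_{n-1}))

Iteration 1:
  f(0.300000) = -0.911344
  f(2.160000) = 0.795788
  x_2 = 2.160000 - 0.795788×(2.160000 - 0.300000)/(0.795788 - (-0.911344))
       = 1.292952
Iteration 2:
  f(2.160000) = 0.795788
  f(1.292952) = 0.243365
  x_3 = 1.292952 - 0.243365×(1.292952 - 2.160000)/(0.243365 - 0.795788)
       = 0.910980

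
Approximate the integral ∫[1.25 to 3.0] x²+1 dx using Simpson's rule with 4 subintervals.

f(x) = x²+1
a = 1.25, b = 3.0, n = 4
h = (b - a)/n = 0.437500

Simpson's rule: (h/3)[f(x₀) + 4f(x₁) + 2f(x₂) + ... + f(xₙ)]

x_0 = 1.2500, f(x_0) = 2.562500, coefficient = 1
x_1 = 1.6875, f(x_1) = 3.847656, coefficient = 4
x_2 = 2.1250, f(x_2) = 5.515625, coefficient = 2
x_3 = 2.5625, f(x_3) = 7.566406, coefficient = 4
x_4 = 3.0000, f(x_4) = 10.000000, coefficient = 1

I ≈ (0.437500/3) × 69.250000 = 10.098958
Exact value: 10.098958
Error: 0.000000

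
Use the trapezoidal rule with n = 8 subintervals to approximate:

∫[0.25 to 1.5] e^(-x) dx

f(x) = e^(-x)
a = 0.25, b = 1.5, n = 8
h = (b - a)/n = 0.156250

Trapezoidal rule: (h/2)[f(x₀) + 2f(x₁) + 2f(x₂) + ... + f(xₙ)]

x_0 = 0.2500, f(x_0) = 0.778801, coefficient = 1
x_1 = 0.4062, f(x_1) = 0.666144, coefficient = 2
x_2 = 0.5625, f(x_2) = 0.569783, coefficient = 2
x_3 = 0.7188, f(x_3) = 0.487361, coefficient = 2
x_4 = 0.8750, f(x_4) = 0.416862, coefficient = 2
x_5 = 1.0312, f(x_5) = 0.356561, coefficient = 2
x_6 = 1.1875, f(x_6) = 0.304983, coefficient = 2
x_7 = 1.3438, f(x_7) = 0.260866, coefficient = 2
x_8 = 1.5000, f(x_8) = 0.223130, coefficient = 1

I ≈ (0.156250/2) × 7.127049 = 0.556801
Exact value: 0.555671
Error: 0.001130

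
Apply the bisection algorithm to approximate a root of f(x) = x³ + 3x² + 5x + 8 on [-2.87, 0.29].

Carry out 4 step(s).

f(x) = x³ + 3x² + 5x + 8
Initial interval: [-2.87, 0.29]

Iteration 1:
  c_1 = (-2.870000 + 0.290000)/2 = -1.290000
  f(c_1) = f(-1.290000) = 4.395611
  f(a) × f(c) < 0, new interval: [-2.870000, -1.290000]
Iteration 2:
  c_2 = (-2.870000 + (-1.290000))/2 = -2.080000
  f(c_2) = f(-2.080000) = 1.580288
  f(a) × f(c) < 0, new interval: [-2.870000, -2.080000]
Iteration 3:
  c_3 = (-2.870000 + (-2.080000))/2 = -2.475000
  f(c_3) = f(-2.475000) = -1.159047
  f(a) × f(c) ≥ 0, new interval: [-2.475000, -2.080000]
Iteration 4:
  c_4 = (-2.475000 + (-2.080000))/2 = -2.277500
  f(c_4) = f(-2.277500) = 0.360112
  f(a) × f(c) < 0, new interval: [-2.475000, -2.277500]

After 4 iteration(s), the approximation is c_4 = -2.277500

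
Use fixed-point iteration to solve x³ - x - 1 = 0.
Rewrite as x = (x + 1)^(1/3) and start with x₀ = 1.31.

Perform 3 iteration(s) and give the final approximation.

Equation: x³ - x - 1 = 0
Fixed-point form: x = (x + 1)^(1/3)
x₀ = 1.31

x_1 = g(1.310000) = 1.321916
x_2 = g(1.321916) = 1.324186
x_3 = g(1.324186) = 1.324617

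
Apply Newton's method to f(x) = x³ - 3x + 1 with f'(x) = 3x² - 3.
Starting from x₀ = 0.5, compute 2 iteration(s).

f(x) = x³ - 3x + 1
f'(x) = 3x² - 3
x₀ = 0.5

Newton-Raphson formula: x_{n+1} = x_n - f(x_n)/f'(x_n)

Iteration 1:
  f(0.500000) = -0.375000
  f'(0.500000) = -2.250000
  x_1 = 0.500000 - (-0.375000)/(-2.250000) = 0.333333
Iteration 2:
  f(0.333333) = 0.037037
  f'(0.333333) = -2.666667
  x_2 = 0.333333 - 0.037037/(-2.666667) = 0.347222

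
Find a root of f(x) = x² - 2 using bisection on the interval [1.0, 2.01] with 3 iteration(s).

f(x) = x² - 2
Initial interval: [1.0, 2.01]

Iteration 1:
  c_1 = (1.000000 + 2.010000)/2 = 1.505000
  f(c_1) = f(1.505000) = 0.265025
  f(a) × f(c) < 0, new interval: [1.000000, 1.505000]
Iteration 2:
  c_2 = (1.000000 + 1.505000)/2 = 1.252500
  f(c_2) = f(1.252500) = -0.431244
  f(a) × f(c) ≥ 0, new interval: [1.252500, 1.505000]
Iteration 3:
  c_3 = (1.252500 + 1.505000)/2 = 1.378750
  f(c_3) = f(1.378750) = -0.099048
  f(a) × f(c) ≥ 0, new interval: [1.378750, 1.505000]

After 3 iteration(s), the approximation is c_3 = 1.378750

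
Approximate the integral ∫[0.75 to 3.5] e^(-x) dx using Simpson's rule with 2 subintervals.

f(x) = e^(-x)
a = 0.75, b = 3.5, n = 2
h = (b - a)/n = 1.375000

Simpson's rule: (h/3)[f(x₀) + 4f(x₁) + 2f(x₂) + ... + f(xₙ)]

x_0 = 0.7500, f(x_0) = 0.472367, coefficient = 1
x_1 = 2.1250, f(x_1) = 0.119433, coefficient = 4
x_2 = 3.5000, f(x_2) = 0.030197, coefficient = 1

I ≈ (1.375000/3) × 0.980296 = 0.449302
Exact value: 0.442169
Error: 0.007133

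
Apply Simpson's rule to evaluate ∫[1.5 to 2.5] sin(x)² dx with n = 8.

f(x) = sin(x)²
a = 1.5, b = 2.5, n = 8
h = (b - a)/n = 0.125000

Simpson's rule: (h/3)[f(x₀) + 4f(x₁) + 2f(x₂) + ... + f(xₙ)]

x_0 = 1.5000, f(x_0) = 0.994996, coefficient = 1
x_1 = 1.6250, f(x_1) = 0.997065, coefficient = 4
x_2 = 1.7500, f(x_2) = 0.968228, coefficient = 2
x_3 = 1.8750, f(x_3) = 0.910280, coefficient = 4
x_4 = 2.0000, f(x_4) = 0.826822, coefficient = 2
x_5 = 2.1250, f(x_5) = 0.723044, coefficient = 4
x_6 = 2.2500, f(x_6) = 0.605398, coefficient = 2
x_7 = 2.3750, f(x_7) = 0.481199, coefficient = 4
x_8 = 2.5000, f(x_8) = 0.358169, coefficient = 1

I ≈ (0.125000/3) × 18.600410 = 0.775017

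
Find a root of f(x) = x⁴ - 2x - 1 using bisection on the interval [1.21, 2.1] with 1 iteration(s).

f(x) = x⁴ - 2x - 1
Initial interval: [1.21, 2.1]

Iteration 1:
  c_1 = (1.210000 + 2.100000)/2 = 1.655000
  f(c_1) = f(1.655000) = 3.192258
  f(a) × f(c) < 0, new interval: [1.210000, 1.655000]

After 1 iteration(s), the approximation is c_1 = 1.655000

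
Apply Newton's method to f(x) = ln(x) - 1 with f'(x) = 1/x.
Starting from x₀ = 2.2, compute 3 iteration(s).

f(x) = ln(x) - 1
f'(x) = 1/x
x₀ = 2.2

Newton-Raphson formula: x_{n+1} = x_n - f(x_n)/f'(x_n)

Iteration 1:
  f(2.200000) = -0.211543
  f'(2.200000) = 0.454545
  x_1 = 2.200000 - (-0.211543)/0.454545 = 2.665394
Iteration 2:
  f(2.665394) = -0.019648
  f'(2.665394) = 0.375179
  x_2 = 2.665394 - (-0.019648)/0.375179 = 2.717764
Iteration 3:
  f(2.717764) = -0.000191
  f'(2.717764) = 0.367950
  x_3 = 2.717764 - (-0.000191)/0.367950 = 2.718282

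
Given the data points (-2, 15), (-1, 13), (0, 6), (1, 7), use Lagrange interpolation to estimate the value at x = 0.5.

Lagrange interpolation formula:
P(x) = Σ yᵢ × Lᵢ(x)
where Lᵢ(x) = Π_{j≠i} (x - xⱼ)/(xᵢ - xⱼ)

L_0(0.5) = (0.5 - (-1))/(-2 - (-1)) × (0.5 - 0)/(-2 - 0) × (0.5 - 1)/(-2 - 1) = 0.062500
L_1(0.5) = (0.5 - (-2))/(-1 - (-2)) × (0.5 - 0)/(-1 - 0) × (0.5 - 1)/(-1 - 1) = -0.312500
L_2(0.5) = (0.5 - (-2))/(0 - (-2)) × (0.5 - (-1))/(0 - (-1)) × (0.5 - 1)/(0 - 1) = 0.937500
L_3(0.5) = (0.5 - (-2))/(1 - (-2)) × (0.5 - (-1))/(1 - (-1)) × (0.5 - 0)/(1 - 0) = 0.312500

P(0.5) = 15×L_0(0.5) + 13×L_1(0.5) + 6×L_2(0.5) + 7×L_3(0.5)
P(0.5) = 4.687500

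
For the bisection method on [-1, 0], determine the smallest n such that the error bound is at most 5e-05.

We need (b-a)/2^n ≤ 5e-05
(0 - (-1))/2^n ≤ 5e-05
1/2^n ≤ 5e-05
2^n ≥ 20000
n ≥ log₂(20000) = 14.29
n ≥ 15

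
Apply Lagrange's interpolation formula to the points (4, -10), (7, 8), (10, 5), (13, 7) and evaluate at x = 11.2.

Lagrange interpolation formula:
P(x) = Σ yᵢ × Lᵢ(x)
where Lᵢ(x) = Π_{j≠i} (x - xⱼ)/(xᵢ - xⱼ)

L_0(11.2) = (11.2 - 7)/(4 - 7) × (11.2 - 10)/(4 - 10) × (11.2 - 13)/(4 - 13) = 0.056000
L_1(11.2) = (11.2 - 4)/(7 - 4) × (11.2 - 10)/(7 - 10) × (11.2 - 13)/(7 - 13) = -0.288000
L_2(11.2) = (11.2 - 4)/(10 - 4) × (11.2 - 7)/(10 - 7) × (11.2 - 13)/(10 - 13) = 1.008000
L_3(11.2) = (11.2 - 4)/(13 - 4) × (11.2 - 7)/(13 - 7) × (11.2 - 10)/(13 - 10) = 0.224000

P(11.2) = (-10)×L_0(11.2) + 8×L_1(11.2) + 5×L_2(11.2) + 7×L_3(11.2)
P(11.2) = 3.744000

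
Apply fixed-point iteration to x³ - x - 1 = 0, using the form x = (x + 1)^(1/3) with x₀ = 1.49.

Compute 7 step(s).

Equation: x³ - x - 1 = 0
Fixed-point form: x = (x + 1)^(1/3)
x₀ = 1.49

x_1 = g(1.490000) = 1.355397
x_2 = g(1.355397) = 1.330520
x_3 = g(1.330520) = 1.325819
x_4 = g(1.325819) = 1.324927
x_5 = g(1.324927) = 1.324758
x_6 = g(1.324758) = 1.324726
x_7 = g(1.324726) = 1.324719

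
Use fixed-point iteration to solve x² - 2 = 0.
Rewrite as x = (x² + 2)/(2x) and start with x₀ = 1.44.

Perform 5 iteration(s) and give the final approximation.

Equation: x² - 2 = 0
Fixed-point form: x = (x² + 2)/(2x)
x₀ = 1.44

x_1 = g(1.440000) = 1.414444
x_2 = g(1.414444) = 1.414214
x_3 = g(1.414214) = 1.414214
x_4 = g(1.414214) = 1.414214
x_5 = g(1.414214) = 1.414214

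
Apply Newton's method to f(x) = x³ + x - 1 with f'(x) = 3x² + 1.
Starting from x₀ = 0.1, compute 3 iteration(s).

f(x) = x³ + x - 1
f'(x) = 3x² + 1
x₀ = 0.1

Newton-Raphson formula: x_{n+1} = x_n - f(x_n)/f'(x_n)

Iteration 1:
  f(0.100000) = -0.899000
  f'(0.100000) = 1.030000
  x_1 = 0.100000 - (-0.899000)/1.030000 = 0.972816
Iteration 2:
  f(0.972816) = 0.893459
  f'(0.972816) = 3.839110
  x_2 = 0.972816 - 0.893459/3.839110 = 0.740090
Iteration 3:
  f(0.740090) = 0.145462
  f'(0.740090) = 2.643200
  x_3 = 0.740090 - 0.145462/2.643200 = 0.685058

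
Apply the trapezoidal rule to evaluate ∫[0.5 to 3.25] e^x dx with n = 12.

f(x) = e^x
a = 0.5, b = 3.25, n = 12
h = (b - a)/n = 0.229167

Trapezoidal rule: (h/2)[f(x₀) + 2f(x₁) + 2f(x₂) + ... + f(xₙ)]

x_0 = 0.5000, f(x_0) = 1.648721, coefficient = 1
x_1 = 0.7292, f(x_1) = 2.073352, coefficient = 2
x_2 = 0.9583, f(x_2) = 2.607347, coefficient = 2
x_3 = 1.1875, f(x_3) = 3.278874, coefficient = 2
x_4 = 1.4167, f(x_4) = 4.123353, coefficient = 2
x_5 = 1.6458, f(x_5) = 5.185329, coefficient = 2
x_6 = 1.8750, f(x_6) = 6.520819, coefficient = 2
x_7 = 2.1042, f(x_7) = 8.200267, coefficient = 2
x_8 = 2.3333, f(x_8) = 10.312259, coefficient = 2
x_9 = 2.5625, f(x_9) = 12.968197, coefficient = 2
x_10 = 2.7917, f(x_10) = 16.308177, coefficient = 2
x_11 = 3.0208, f(x_11) = 20.508375, coefficient = 2
x_12 = 3.2500, f(x_12) = 25.790340, coefficient = 1

I ≈ (0.229167/2) × 211.611760 = 24.247181
Exact value: 24.141619
Error: 0.105562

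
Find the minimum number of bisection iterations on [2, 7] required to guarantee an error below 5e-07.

We need (b-a)/2^n ≤ 5e-07
(7 - 2)/2^n ≤ 5e-07
5/2^n ≤ 5e-07
2^n ≥ 10000000
n ≥ log₂(10000000) = 23.25
n ≥ 24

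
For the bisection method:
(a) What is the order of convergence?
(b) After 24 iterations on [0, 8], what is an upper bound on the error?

(a) Bisection has linear (order 1) convergence; the error is halved each step.

(b) Error bound = (b-a)/2^n = (8 - 0)/2^{24}
    = 8/2^{24}

(a) 1 (linear); (b) error ≤ 4.77e-07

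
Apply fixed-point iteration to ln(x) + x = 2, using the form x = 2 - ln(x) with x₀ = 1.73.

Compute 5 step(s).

Equation: ln(x) + x = 2
Fixed-point form: x = 2 - ln(x)
x₀ = 1.73

x_1 = g(1.730000) = 1.451879
x_2 = g(1.451879) = 1.627142
x_3 = g(1.627142) = 1.513175
x_4 = g(1.513175) = 1.585790
x_5 = g(1.585790) = 1.538917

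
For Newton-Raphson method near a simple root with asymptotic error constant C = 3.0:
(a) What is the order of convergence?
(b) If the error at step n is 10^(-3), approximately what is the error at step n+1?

(a) Newton-Raphson has quadratic (order 2) convergence near simple roots.
    This means |e_{n+1}| ≈ C|e_n|².

(b) With |e_n| = 10^(-3) and C = 3.0:
    |e_{n+1}| ≈ 3.0 × (10^(-3))² = 3.0 × 10^(-6)

(a) 2 (quadratic); (b) |e_{n+1}| ≈ 3.000e-06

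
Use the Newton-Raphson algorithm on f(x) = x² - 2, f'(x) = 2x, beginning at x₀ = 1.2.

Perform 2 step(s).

f(x) = x² - 2
f'(x) = 2x
x₀ = 1.2

Newton-Raphson formula: x_{n+1} = x_n - f(x_n)/f'(x_n)

Iteration 1:
  f(1.200000) = -0.560000
  f'(1.200000) = 2.400000
  x_1 = 1.200000 - (-0.560000)/2.400000 = 1.433333
Iteration 2:
  f(1.433333) = 0.054444
  f'(1.433333) = 2.866667
  x_2 = 1.433333 - 0.054444/2.866667 = 1.414341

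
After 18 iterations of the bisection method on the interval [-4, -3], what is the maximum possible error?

Bisection error bound: |error| ≤ (b-a)/2^n
|error| ≤ (-3 - (-4))/2^18 = 1/2^18
|error| ≤ 0.0000038147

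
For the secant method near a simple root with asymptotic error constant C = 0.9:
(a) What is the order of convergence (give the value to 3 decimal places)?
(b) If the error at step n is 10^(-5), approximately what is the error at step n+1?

(a) Secant method has superlinear convergence with order φ = (1+√5)/2 ≈ 1.618.
    This means |e_{n+1}| ≈ C|e_n|^1.618.

(b) With |e_n| = 10^(-5) and C = 0.9:
    |e_{n+1}| ≈ 0.9 × (10^(-5))^1.618 = 0.9 × 10^(-8.09)

(a) ≈ 1.618 (golden ratio); (b) |e_{n+1}| ≈ 7.313e-09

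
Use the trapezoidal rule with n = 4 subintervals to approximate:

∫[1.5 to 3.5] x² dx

f(x) = x²
a = 1.5, b = 3.5, n = 4
h = (b - a)/n = 0.500000

Trapezoidal rule: (h/2)[f(x₀) + 2f(x₁) + 2f(x₂) + ... + f(xₙ)]

x_0 = 1.5000, f(x_0) = 2.250000, coefficient = 1
x_1 = 2.0000, f(x_1) = 4.000000, coefficient = 2
x_2 = 2.5000, f(x_2) = 6.250000, coefficient = 2
x_3 = 3.0000, f(x_3) = 9.000000, coefficient = 2
x_4 = 3.5000, f(x_4) = 12.250000, coefficient = 1

I ≈ (0.500000/2) × 53.000000 = 13.250000
Exact value: 13.166667
Error: 0.083333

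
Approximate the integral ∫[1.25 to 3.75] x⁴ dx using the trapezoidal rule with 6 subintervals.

f(x) = x⁴
a = 1.25, b = 3.75, n = 6
h = (b - a)/n = 0.416667

Trapezoidal rule: (h/2)[f(x₀) + 2f(x₁) + 2f(x₂) + ... + f(xₙ)]

x_0 = 1.2500, f(x_0) = 2.441406, coefficient = 1
x_1 = 1.6667, f(x_1) = 7.716049, coefficient = 2
x_2 = 2.0833, f(x_2) = 18.838011, coefficient = 2
x_3 = 2.5000, f(x_3) = 39.062500, coefficient = 2
x_4 = 2.9167, f(x_4) = 72.368104, coefficient = 2
x_5 = 3.3333, f(x_5) = 123.456790, coefficient = 2
x_6 = 3.7500, f(x_6) = 197.753906, coefficient = 1

I ≈ (0.416667/2) × 723.078221 = 150.641296
Exact value: 147.705078
Error: 2.936218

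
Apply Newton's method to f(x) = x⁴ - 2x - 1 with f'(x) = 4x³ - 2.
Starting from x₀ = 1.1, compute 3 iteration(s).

f(x) = x⁴ - 2x - 1
f'(x) = 4x³ - 2
x₀ = 1.1

Newton-Raphson formula: x_{n+1} = x_n - f(x_n)/f'(x_n)

Iteration 1:
  f(1.100000) = -1.735900
  f'(1.100000) = 3.324000
  x_1 = 1.100000 - (-1.735900)/3.324000 = 1.622232
Iteration 2:
  f(1.622232) = 2.681051
  f'(1.622232) = 15.076509
  x_2 = 1.622232 - 2.681051/15.076509 = 1.444403
Iteration 3:
  f(1.444403) = 0.463837
  f'(1.444403) = 10.053820
  x_3 = 1.444403 - 0.463837/10.053820 = 1.398267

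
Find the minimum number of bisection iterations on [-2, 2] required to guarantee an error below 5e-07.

We need (b-a)/2^n ≤ 5e-07
(2 - (-2))/2^n ≤ 5e-07
4/2^n ≤ 5e-07
2^n ≥ 8000000
n ≥ log₂(8000000) = 22.93
n ≥ 23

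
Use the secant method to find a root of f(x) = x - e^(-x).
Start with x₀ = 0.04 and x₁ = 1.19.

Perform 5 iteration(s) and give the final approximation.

f(x) = x - e^(-x)
x₀ = 0.04, x₁ = 1.19

Secant formula: x_{n+1} = x_n - f(x_n)(x_n - x_{n-1})/(f(x_n) - f(x_{n-1}))

Iteration 1:
  f(0.040000) = -0.920789
  f(1.190000) = 0.885779
  x_2 = 1.190000 - 0.885779×(1.190000 - 0.040000)/(0.885779 - (-0.920789))
       = 0.626143
Iteration 2:
  f(1.190000) = 0.885779
  f(0.626143) = 0.091494
  x_3 = 0.626143 - 0.091494×(0.626143 - 1.190000)/(0.091494 - 0.885779)
       = 0.561193
Iteration 3:
  f(0.626143) = 0.091494
  f(0.561193) = -0.009335
  x_4 = 0.561193 - (-0.009335)×(0.561193 - 0.626143)/(-0.009335 - 0.091494)
       = 0.567206
Iteration 4:
  f(0.561193) = -0.009335
  f(0.567206) = 0.000099
  x_5 = 0.567206 - 0.000099×(0.567206 - 0.561193)/(0.000099 - (-0.009335))
       = 0.567143
Iteration 5:
  f(0.567206) = 0.000099
  f(0.567143) = 0.000000
  x_6 = 0.567143 - 0.000000×(0.567143 - 0.567206)/(0.000000 - 0.000099)
       = 0.567143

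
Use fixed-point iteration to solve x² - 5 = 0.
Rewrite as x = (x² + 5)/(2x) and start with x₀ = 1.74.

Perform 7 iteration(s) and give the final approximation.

Equation: x² - 5 = 0
Fixed-point form: x = (x² + 5)/(2x)
x₀ = 1.74

x_1 = g(1.740000) = 2.306782
x_2 = g(2.306782) = 2.237152
x_3 = g(2.237152) = 2.236068
x_4 = g(2.236068) = 2.236068
x_5 = g(2.236068) = 2.236068
x_6 = g(2.236068) = 2.236068
x_7 = g(2.236068) = 2.236068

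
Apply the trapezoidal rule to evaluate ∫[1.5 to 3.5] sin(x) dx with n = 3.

f(x) = sin(x)
a = 1.5, b = 3.5, n = 3
h = (b - a)/n = 0.666667

Trapezoidal rule: (h/2)[f(x₀) + 2f(x₁) + 2f(x₂) + ... + f(xₙ)]

x_0 = 1.5000, f(x_0) = 0.997495, coefficient = 1
x_1 = 2.1667, f(x_1) = 0.827660, coefficient = 2
x_2 = 2.8333, f(x_2) = 0.303400, coefficient = 2
x_3 = 3.5000, f(x_3) = -0.350783, coefficient = 1

I ≈ (0.666667/2) × 2.908833 = 0.969611
Exact value: 1.007194
Error: 0.037583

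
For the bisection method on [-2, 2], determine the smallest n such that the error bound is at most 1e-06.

We need (b-a)/2^n ≤ 1e-06
(2 - (-2))/2^n ≤ 1e-06
4/2^n ≤ 1e-06
2^n ≥ 4000000
n ≥ log₂(4000000) = 21.93
n ≥ 22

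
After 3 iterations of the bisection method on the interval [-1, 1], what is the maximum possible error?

Bisection error bound: |error| ≤ (b-a)/2^n
|error| ≤ (1 - (-1))/2^3 = 2/2^3
|error| ≤ 0.2500000000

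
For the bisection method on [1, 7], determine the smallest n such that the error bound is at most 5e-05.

We need (b-a)/2^n ≤ 5e-05
(7 - 1)/2^n ≤ 5e-05
6/2^n ≤ 5e-05
2^n ≥ 120000
n ≥ log₂(120000) = 16.87
n ≥ 17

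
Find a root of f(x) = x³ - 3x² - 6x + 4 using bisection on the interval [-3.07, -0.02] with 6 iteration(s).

f(x) = x³ - 3x² - 6x + 4
Initial interval: [-3.07, -0.02]

Iteration 1:
  c_1 = (-3.070000 + (-0.020000))/2 = -1.545000
  f(c_1) = f(-1.545000) = 2.420971
  f(a) × f(c) < 0, new interval: [-3.070000, -1.545000]
Iteration 2:
  c_2 = (-3.070000 + (-1.545000))/2 = -2.307500
  f(c_2) = f(-2.307500) = -10.415082
  f(a) × f(c) ≥ 0, new interval: [-2.307500, -1.545000]
Iteration 3:
  c_3 = (-2.307500 + (-1.545000))/2 = -1.926250
  f(c_3) = f(-1.926250) = -2.721050
  f(a) × f(c) ≥ 0, new interval: [-1.926250, -1.545000]
Iteration 4:
  c_4 = (-1.926250 + (-1.545000))/2 = -1.735625
  f(c_4) = f(-1.735625) = 0.148181
  f(a) × f(c) < 0, new interval: [-1.926250, -1.735625]
Iteration 5:
  c_5 = (-1.926250 + (-1.735625))/2 = -1.830938
  f(c_5) = f(-1.830938) = -1.209282
  f(a) × f(c) ≥ 0, new interval: [-1.830938, -1.735625]
Iteration 6:
  c_6 = (-1.830938 + (-1.735625))/2 = -1.783281
  f(c_6) = f(-1.783281) = -0.511587
  f(a) × f(c) ≥ 0, new interval: [-1.783281, -1.735625]

After 6 iteration(s), the approximation is c_6 = -1.783281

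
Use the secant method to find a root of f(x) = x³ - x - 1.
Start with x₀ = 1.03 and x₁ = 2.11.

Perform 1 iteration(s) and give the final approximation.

f(x) = x³ - x - 1
x₀ = 1.03, x₁ = 2.11

Secant formula: x_{n+1} = x_n - f(x_n)(x_n - x_{n-1})/(f(x_n) - f(x_{n-1}))

Iteration 1:
  f(1.030000) = -0.937273
  f(2.110000) = 6.283931
  x_2 = 2.110000 - 6.283931×(2.110000 - 1.030000)/(6.283931 - (-0.937273))
       = 1.170178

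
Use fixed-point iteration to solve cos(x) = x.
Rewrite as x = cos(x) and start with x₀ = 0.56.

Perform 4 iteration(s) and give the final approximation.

Equation: cos(x) = x
Fixed-point form: x = cos(x)
x₀ = 0.56

x_1 = g(0.560000) = 0.847255
x_2 = g(0.847255) = 0.662043
x_3 = g(0.662043) = 0.788738
x_4 = g(0.788738) = 0.704741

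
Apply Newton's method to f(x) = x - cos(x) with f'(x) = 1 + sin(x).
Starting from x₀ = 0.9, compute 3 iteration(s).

f(x) = x - cos(x)
f'(x) = 1 + sin(x)
x₀ = 0.9

Newton-Raphson formula: x_{n+1} = x_n - f(x_n)/f'(x_n)

Iteration 1:
  f(0.900000) = 0.278390
  f'(0.900000) = 1.783327
  x_1 = 0.900000 - 0.278390/1.783327 = 0.743893
Iteration 2:
  f(0.743893) = 0.008055
  f'(0.743893) = 1.677158
  x_2 = 0.743893 - 0.008055/1.677158 = 0.739090
Iteration 3:
  f(0.739090) = 0.000008
  f'(0.739090) = 1.673616
  x_3 = 0.739090 - 0.000008/1.673616 = 0.739085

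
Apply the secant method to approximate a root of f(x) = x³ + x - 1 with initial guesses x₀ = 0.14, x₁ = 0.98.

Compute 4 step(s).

f(x) = x³ + x - 1
x₀ = 0.14, x₁ = 0.98

Secant formula: x_{n+1} = x_n - f(x_n)(x_n - x_{n-1})/(f(x_n) - f(x_{n-1}))

Iteration 1:
  f(0.140000) = -0.857256
  f(0.980000) = 0.921192
  x_2 = 0.980000 - 0.921192×(0.980000 - 0.140000)/(0.921192 - (-0.857256))
       = 0.544901
Iteration 2:
  f(0.980000) = 0.921192
  f(0.544901) = -0.293309
  x_3 = 0.544901 - (-0.293309)×(0.544901 - 0.980000)/(-0.293309 - 0.921192)
       = 0.649980
Iteration 3:
  f(0.544901) = -0.293309
  f(0.649980) = -0.075421
  x_4 = 0.649980 - (-0.075421)×(0.649980 - 0.544901)/(-0.075421 - (-0.293309))
       = 0.686352
Iteration 4:
  f(0.649980) = -0.075421
  f(0.686352) = 0.009679
  x_5 = 0.686352 - 0.009679×(0.686352 - 0.649980)/(0.009679 - (-0.075421))
       = 0.682215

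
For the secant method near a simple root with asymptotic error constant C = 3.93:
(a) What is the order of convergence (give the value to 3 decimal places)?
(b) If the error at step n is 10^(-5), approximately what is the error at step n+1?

(a) Secant method has superlinear convergence with order φ = (1+√5)/2 ≈ 1.618.
    This means |e_{n+1}| ≈ C|e_n|^1.618.

(b) With |e_n| = 10^(-5) and C = 3.93:
    |e_{n+1}| ≈ 3.93 × (10^(-5))^1.618 = 3.93 × 10^(-8.09)

(a) ≈ 1.618 (golden ratio); (b) |e_{n+1}| ≈ 3.193e-08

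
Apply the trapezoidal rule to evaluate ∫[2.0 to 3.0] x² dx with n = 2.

f(x) = x²
a = 2.0, b = 3.0, n = 2
h = (b - a)/n = 0.500000

Trapezoidal rule: (h/2)[f(x₀) + 2f(x₁) + 2f(x₂) + ... + f(xₙ)]

x_0 = 2.0000, f(x_0) = 4.000000, coefficient = 1
x_1 = 2.5000, f(x_1) = 6.250000, coefficient = 2
x_2 = 3.0000, f(x_2) = 9.000000, coefficient = 1

I ≈ (0.500000/2) × 25.500000 = 6.375000
Exact value: 6.333333
Error: 0.041667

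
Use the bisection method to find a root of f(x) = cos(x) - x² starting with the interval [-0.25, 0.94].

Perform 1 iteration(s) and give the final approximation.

f(x) = cos(x) - x²
Initial interval: [-0.25, 0.94]

Iteration 1:
  c_1 = (-0.250000 + 0.940000)/2 = 0.345000
  f(c_1) = f(0.345000) = 0.822050
  f(a) × f(c) ≥ 0, new interval: [0.345000, 0.940000]

After 1 iteration(s), the approximation is c_1 = 0.345000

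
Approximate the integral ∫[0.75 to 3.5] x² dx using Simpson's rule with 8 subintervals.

f(x) = x²
a = 0.75, b = 3.5, n = 8
h = (b - a)/n = 0.343750

Simpson's rule: (h/3)[f(x₀) + 4f(x₁) + 2f(x₂) + ... + f(xₙ)]

x_0 = 0.7500, f(x_0) = 0.562500, coefficient = 1
x_1 = 1.0938, f(x_1) = 1.196289, coefficient = 4
x_2 = 1.4375, f(x_2) = 2.066406, coefficient = 2
x_3 = 1.7812, f(x_3) = 3.172852, coefficient = 4
x_4 = 2.1250, f(x_4) = 4.515625, coefficient = 2
x_5 = 2.4688, f(x_5) = 6.094727, coefficient = 4
x_6 = 2.8125, f(x_6) = 7.910156, coefficient = 2
x_7 = 3.1562, f(x_7) = 9.961914, coefficient = 4
x_8 = 3.5000, f(x_8) = 12.250000, coefficient = 1

I ≈ (0.343750/3) × 123.500000 = 14.151042
Exact value: 14.151042
Error: 0.000000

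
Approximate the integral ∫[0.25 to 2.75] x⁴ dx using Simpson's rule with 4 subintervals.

f(x) = x⁴
a = 0.25, b = 2.75, n = 4
h = (b - a)/n = 0.625000

Simpson's rule: (h/3)[f(x₀) + 4f(x₁) + 2f(x₂) + ... + f(xₙ)]

x_0 = 0.2500, f(x_0) = 0.003906, coefficient = 1
x_1 = 0.8750, f(x_1) = 0.586182, coefficient = 4
x_2 = 1.5000, f(x_2) = 5.062500, coefficient = 2
x_3 = 2.1250, f(x_3) = 20.390869, coefficient = 4
x_4 = 2.7500, f(x_4) = 57.191406, coefficient = 1

I ≈ (0.625000/3) × 151.228516 = 31.505941
Exact value: 31.455078
Error: 0.050863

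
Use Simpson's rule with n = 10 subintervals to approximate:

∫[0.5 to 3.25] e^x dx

f(x) = e^x
a = 0.5, b = 3.25, n = 10
h = (b - a)/n = 0.275000

Simpson's rule: (h/3)[f(x₀) + 4f(x₁) + 2f(x₂) + ... + f(xₙ)]

x_0 = 0.5000, f(x_0) = 1.648721, coefficient = 1
x_1 = 0.7750, f(x_1) = 2.170592, coefficient = 4
x_2 = 1.0500, f(x_2) = 2.857651, coefficient = 2
x_3 = 1.3250, f(x_3) = 3.762185, coefficient = 4
x_4 = 1.6000, f(x_4) = 4.953032, coefficient = 2
x_5 = 1.8750, f(x_5) = 6.520819, coefficient = 4
x_6 = 2.1500, f(x_6) = 8.584858, coefficient = 2
x_7 = 2.4250, f(x_7) = 11.302229, coefficient = 4
x_8 = 2.7000, f(x_8) = 14.879732, coefficient = 2
x_9 = 2.9750, f(x_9) = 19.589623, coefficient = 4
x_10 = 3.2500, f(x_10) = 25.790340, coefficient = 1

I ≈ (0.275000/3) × 263.371406 = 24.142379
Exact value: 24.141619
Error: 0.000760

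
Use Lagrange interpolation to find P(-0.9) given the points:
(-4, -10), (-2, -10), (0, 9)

Lagrange interpolation formula:
P(x) = Σ yᵢ × Lᵢ(x)
where Lᵢ(x) = Π_{j≠i} (x - xⱼ)/(xᵢ - xⱼ)

L_0(-0.9) = (-0.9 - (-2))/(-4 - (-2)) × (-0.9 - 0)/(-4 - 0) = -0.123750
L_1(-0.9) = (-0.9 - (-4))/(-2 - (-4)) × (-0.9 - 0)/(-2 - 0) = 0.697500
L_2(-0.9) = (-0.9 - (-4))/(0 - (-4)) × (-0.9 - (-2))/(0 - (-2)) = 0.426250

P(-0.9) = (-10)×L_0(-0.9) + (-10)×L_1(-0.9) + 9×L_2(-0.9)
P(-0.9) = -1.901250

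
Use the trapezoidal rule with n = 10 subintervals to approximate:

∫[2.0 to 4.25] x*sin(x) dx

f(x) = x*sin(x)
a = 2.0, b = 4.25, n = 10
h = (b - a)/n = 0.225000

Trapezoidal rule: (h/2)[f(x₀) + 2f(x₁) + 2f(x₂) + ... + f(xₙ)]

x_0 = 2.0000, f(x_0) = 1.818595, coefficient = 1
x_1 = 2.2250, f(x_1) = 1.765610, coefficient = 2
x_2 = 2.4500, f(x_2) = 1.562524, coefficient = 2
x_3 = 2.6750, f(x_3) = 1.203337, coefficient = 2
x_4 = 2.9000, f(x_4) = 0.693823, coefficient = 2
x_5 = 3.1250, f(x_5) = 0.051850, coefficient = 2
x_6 = 3.3500, f(x_6) = -0.693122, coefficient = 2
x_7 = 3.5750, f(x_7) = -1.501377, coefficient = 2
x_8 = 3.8000, f(x_8) = -2.325060, coefficient = 2
x_9 = 4.0250, f(x_9) = -3.110944, coefficient = 2
x_10 = 4.2500, f(x_10) = -3.803705, coefficient = 1

I ≈ (0.225000/2) × -6.691827 = -0.752831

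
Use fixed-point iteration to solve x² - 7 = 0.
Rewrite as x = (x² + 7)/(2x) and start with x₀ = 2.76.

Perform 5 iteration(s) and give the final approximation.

Equation: x² - 7 = 0
Fixed-point form: x = (x² + 7)/(2x)
x₀ = 2.76

x_1 = g(2.760000) = 2.648116
x_2 = g(2.648116) = 2.645752
x_3 = g(2.645752) = 2.645751
x_4 = g(2.645751) = 2.645751
x_5 = g(2.645751) = 2.645751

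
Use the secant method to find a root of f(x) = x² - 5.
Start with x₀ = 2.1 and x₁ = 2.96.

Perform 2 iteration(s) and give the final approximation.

f(x) = x² - 5
x₀ = 2.1, x₁ = 2.96

Secant formula: x_{n+1} = x_n - f(x_n)(x_n - x_{n-1})/(f(x_n) - f(x_{n-1}))

Iteration 1:
  f(2.100000) = -0.590000
  f(2.960000) = 3.761600
  x_2 = 2.960000 - 3.761600×(2.960000 - 2.100000)/(3.761600 - (-0.590000))
       = 2.216601
Iteration 2:
  f(2.960000) = 3.761600
  f(2.216601) = -0.086681
  x_3 = 2.216601 - (-0.086681)×(2.216601 - 2.960000)/(-0.086681 - 3.761600)
       = 2.233346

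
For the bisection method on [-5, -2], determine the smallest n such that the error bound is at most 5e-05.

We need (b-a)/2^n ≤ 5e-05
(-2 - (-5))/2^n ≤ 5e-05
3/2^n ≤ 5e-05
2^n ≥ 60000
n ≥ log₂(60000) = 15.87
n ≥ 16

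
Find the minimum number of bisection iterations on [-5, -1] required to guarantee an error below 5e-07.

We need (b-a)/2^n ≤ 5e-07
(-1 - (-5))/2^n ≤ 5e-07
4/2^n ≤ 5e-07
2^n ≥ 8000000
n ≥ log₂(8000000) = 22.93
n ≥ 23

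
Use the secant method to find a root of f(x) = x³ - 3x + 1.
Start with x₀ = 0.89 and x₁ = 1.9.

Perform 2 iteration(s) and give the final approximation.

f(x) = x³ - 3x + 1
x₀ = 0.89, x₁ = 1.9

Secant formula: x_{n+1} = x_n - f(x_n)(x_n - x_{n-1})/(f(x_n) - f(x_{n-1}))

Iteration 1:
  f(0.890000) = -0.965031
  f(1.900000) = 2.159000
  x_2 = 1.900000 - 2.159000×(1.900000 - 0.890000)/(2.159000 - (-0.965031))
       = 1.201995
Iteration 2:
  f(1.900000) = 2.159000
  f(1.201995) = -0.869353
  x_3 = 1.201995 - (-0.869353)×(1.201995 - 1.900000)/(-0.869353 - 2.159000)
       = 1.402372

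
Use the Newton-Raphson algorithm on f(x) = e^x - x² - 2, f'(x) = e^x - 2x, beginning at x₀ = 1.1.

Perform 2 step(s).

f(x) = e^x - x² - 2
f'(x) = e^x - 2x
x₀ = 1.1

Newton-Raphson formula: x_{n+1} = x_n - f(x_n)/f'(x_n)

Iteration 1:
  f(1.100000) = -0.205834
  f'(1.100000) = 0.804166
  x_1 = 1.100000 - (-0.205834)/0.804166 = 1.355960
Iteration 2:
  f(1.355960) = 0.041856
  f'(1.355960) = 1.168564
  x_2 = 1.355960 - 0.041856/1.168564 = 1.320141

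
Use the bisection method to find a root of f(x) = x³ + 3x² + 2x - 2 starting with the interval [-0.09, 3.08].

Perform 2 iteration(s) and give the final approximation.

f(x) = x³ + 3x² + 2x - 2
Initial interval: [-0.09, 3.08]

Iteration 1:
  c_1 = (-0.090000 + 3.080000)/2 = 1.495000
  f(c_1) = f(1.495000) = 11.036437
  f(a) × f(c) < 0, new interval: [-0.090000, 1.495000]
Iteration 2:
  c_2 = (-0.090000 + 1.495000)/2 = 0.702500
  f(c_2) = f(0.702500) = 1.232207
  f(a) × f(c) < 0, new interval: [-0.090000, 0.702500]

After 2 iteration(s), the approximation is c_2 = 0.702500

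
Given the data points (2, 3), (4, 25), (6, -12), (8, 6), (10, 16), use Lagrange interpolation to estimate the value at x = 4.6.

Lagrange interpolation formula:
P(x) = Σ yᵢ × Lᵢ(x)
where Lᵢ(x) = Π_{j≠i} (x - xⱼ)/(xᵢ - xⱼ)

L_0(4.6) = (4.6 - 4)/(2 - 4) × (4.6 - 6)/(2 - 6) × (4.6 - 8)/(2 - 8) × (4.6 - 10)/(2 - 10) = -0.040162
L_1(4.6) = (4.6 - 2)/(4 - 2) × (4.6 - 6)/(4 - 6) × (4.6 - 8)/(4 - 8) × (4.6 - 10)/(4 - 10) = 0.696150
L_2(4.6) = (4.6 - 2)/(6 - 2) × (4.6 - 4)/(6 - 4) × (4.6 - 8)/(6 - 8) × (4.6 - 10)/(6 - 10) = 0.447525
L_3(4.6) = (4.6 - 2)/(8 - 2) × (4.6 - 4)/(8 - 4) × (4.6 - 6)/(8 - 6) × (4.6 - 10)/(8 - 10) = -0.122850
L_4(4.6) = (4.6 - 2)/(10 - 2) × (4.6 - 4)/(10 - 4) × (4.6 - 6)/(10 - 6) × (4.6 - 8)/(10 - 8) = 0.019337

P(4.6) = 3×L_0(4.6) + 25×L_1(4.6) + (-12)×L_2(4.6) + 6×L_3(4.6) + 16×L_4(4.6)
P(4.6) = 11.485263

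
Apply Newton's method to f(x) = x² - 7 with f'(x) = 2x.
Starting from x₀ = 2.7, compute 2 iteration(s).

f(x) = x² - 7
f'(x) = 2x
x₀ = 2.7

Newton-Raphson formula: x_{n+1} = x_n - f(x_n)/f'(x_n)

Iteration 1:
  f(2.700000) = 0.290000
  f'(2.700000) = 5.400000
  x_1 = 2.700000 - 0.290000/5.400000 = 2.646296
Iteration 2:
  f(2.646296) = 0.002884
  f'(2.646296) = 5.292593
  x_2 = 2.646296 - 0.002884/5.292593 = 2.645751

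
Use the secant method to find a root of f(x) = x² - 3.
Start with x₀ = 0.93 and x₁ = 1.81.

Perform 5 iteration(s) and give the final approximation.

f(x) = x² - 3
x₀ = 0.93, x₁ = 1.81

Secant formula: x_{n+1} = x_n - f(x_n)(x_n - x_{n-1})/(f(x_n) - f(x_{n-1}))

Iteration 1:
  f(0.930000) = -2.135100
  f(1.810000) = 0.276100
  x_2 = 1.810000 - 0.276100×(1.810000 - 0.930000)/(0.276100 - (-2.135100))
       = 1.709234
Iteration 2:
  f(1.810000) = 0.276100
  f(1.709234) = -0.078521
  x_3 = 1.709234 - (-0.078521)×(1.709234 - 1.810000)/(-0.078521 - 0.276100)
       = 1.731545
Iteration 3:
  f(1.709234) = -0.078521
  f(1.731545) = -0.001750
  x_4 = 1.731545 - (-0.001750)×(1.731545 - 1.709234)/(-0.001750 - (-0.078521))
       = 1.732054
Iteration 4:
  f(1.731545) = -0.001750
  f(1.732054) = 0.000012
  x_5 = 1.732054 - 0.000012×(1.732054 - 1.731545)/(0.000012 - (-0.001750))
       = 1.732051
Iteration 5:
  f(1.732054) = 0.000012
  f(1.732051) = 0.000000
  x_6 = 1.732051 - 0.000000×(1.732051 - 1.732054)/(0.000000 - 0.000012)
       = 1.732051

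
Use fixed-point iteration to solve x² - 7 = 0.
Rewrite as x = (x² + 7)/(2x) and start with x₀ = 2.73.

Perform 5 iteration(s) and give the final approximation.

Equation: x² - 7 = 0
Fixed-point form: x = (x² + 7)/(2x)
x₀ = 2.73

x_1 = g(2.730000) = 2.647051
x_2 = g(2.647051) = 2.645752
x_3 = g(2.645752) = 2.645751
x_4 = g(2.645751) = 2.645751
x_5 = g(2.645751) = 2.645751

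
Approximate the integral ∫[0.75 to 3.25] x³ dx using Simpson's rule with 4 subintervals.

f(x) = x³
a = 0.75, b = 3.25, n = 4
h = (b - a)/n = 0.625000

Simpson's rule: (h/3)[f(x₀) + 4f(x₁) + 2f(x₂) + ... + f(xₙ)]

x_0 = 0.7500, f(x_0) = 0.421875, coefficient = 1
x_1 = 1.3750, f(x_1) = 2.599609, coefficient = 4
x_2 = 2.0000, f(x_2) = 8.000000, coefficient = 2
x_3 = 2.6250, f(x_3) = 18.087891, coefficient = 4
x_4 = 3.2500, f(x_4) = 34.328125, coefficient = 1

I ≈ (0.625000/3) × 133.500000 = 27.812500
Exact value: 27.812500
Error: 0.000000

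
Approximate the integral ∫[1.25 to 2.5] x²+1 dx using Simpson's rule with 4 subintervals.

f(x) = x²+1
a = 1.25, b = 2.5, n = 4
h = (b - a)/n = 0.312500

Simpson's rule: (h/3)[f(x₀) + 4f(x₁) + 2f(x₂) + ... + f(xₙ)]

x_0 = 1.2500, f(x_0) = 2.562500, coefficient = 1
x_1 = 1.5625, f(x_1) = 3.441406, coefficient = 4
x_2 = 1.8750, f(x_2) = 4.515625, coefficient = 2
x_3 = 2.1875, f(x_3) = 5.785156, coefficient = 4
x_4 = 2.5000, f(x_4) = 7.250000, coefficient = 1

I ≈ (0.312500/3) × 55.750000 = 5.807292
Exact value: 5.807292
Error: 0.000000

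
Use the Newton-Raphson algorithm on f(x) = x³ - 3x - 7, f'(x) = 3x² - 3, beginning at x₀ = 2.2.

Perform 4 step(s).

f(x) = x³ - 3x - 7
f'(x) = 3x² - 3
x₀ = 2.2

Newton-Raphson formula: x_{n+1} = x_n - f(x_n)/f'(x_n)

Iteration 1:
  f(2.200000) = -2.952000
  f'(2.200000) = 11.520000
  x_1 = 2.200000 - (-2.952000)/11.520000 = 2.456250
Iteration 2:
  f(2.456250) = 0.450209
  f'(2.456250) = 15.099492
  x_2 = 2.456250 - 0.450209/15.099492 = 2.426434
Iteration 3:
  f(2.426434) = 0.006524
  f'(2.426434) = 14.662743
  x_3 = 2.426434 - 0.006524/14.662743 = 2.425989
Iteration 4:
  f(2.425989) = 0.000001
  f'(2.425989) = 14.656266
  x_4 = 2.425989 - 0.000001/14.656266 = 2.425989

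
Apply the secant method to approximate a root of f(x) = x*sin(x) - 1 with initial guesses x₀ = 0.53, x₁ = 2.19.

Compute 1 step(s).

f(x) = x*sin(x) - 1
x₀ = 0.53, x₁ = 2.19

Secant formula: x_{n+1} = x_n - f(x_n)(x_n - x_{n-1})/(f(x_n) - f(x_{n-1}))

Iteration 1:
  f(0.530000) = -0.732067
  f(2.190000) = 0.783407
  x_2 = 2.190000 - 0.783407×(2.190000 - 0.530000)/(0.783407 - (-0.732067))
       = 1.331882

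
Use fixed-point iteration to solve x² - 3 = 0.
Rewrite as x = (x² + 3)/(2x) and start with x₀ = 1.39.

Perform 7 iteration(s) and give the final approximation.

Equation: x² - 3 = 0
Fixed-point form: x = (x² + 3)/(2x)
x₀ = 1.39

x_1 = g(1.390000) = 1.774137
x_2 = g(1.774137) = 1.732550
x_3 = g(1.732550) = 1.732051
x_4 = g(1.732051) = 1.732051
x_5 = g(1.732051) = 1.732051
x_6 = g(1.732051) = 1.732051
x_7 = g(1.732051) = 1.732051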